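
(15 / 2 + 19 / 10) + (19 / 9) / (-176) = 74353 / 7920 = 9.39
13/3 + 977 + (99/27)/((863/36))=2541068/2589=981.49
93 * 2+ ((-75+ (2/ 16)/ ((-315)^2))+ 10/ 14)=88678801/ 793800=111.71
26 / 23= 1.13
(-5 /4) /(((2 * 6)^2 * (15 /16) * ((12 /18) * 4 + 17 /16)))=-4 /1611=-0.00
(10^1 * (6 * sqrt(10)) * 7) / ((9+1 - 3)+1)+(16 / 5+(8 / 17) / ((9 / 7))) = 2728 / 765+105 * sqrt(10) / 2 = 169.59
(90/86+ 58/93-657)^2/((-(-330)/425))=291884891538080/527736033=553088.80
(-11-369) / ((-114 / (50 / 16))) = 125 / 12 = 10.42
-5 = -5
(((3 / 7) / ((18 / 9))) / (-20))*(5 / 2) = -3 / 112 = -0.03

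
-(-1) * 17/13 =17/13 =1.31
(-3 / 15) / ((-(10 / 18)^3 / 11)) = 8019 / 625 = 12.83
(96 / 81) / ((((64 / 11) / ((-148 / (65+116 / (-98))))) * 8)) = -19943 / 337716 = -0.06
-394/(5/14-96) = 5516/1339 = 4.12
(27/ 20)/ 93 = 9/ 620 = 0.01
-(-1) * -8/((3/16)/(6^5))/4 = -82944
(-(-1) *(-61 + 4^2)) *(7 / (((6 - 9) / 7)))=735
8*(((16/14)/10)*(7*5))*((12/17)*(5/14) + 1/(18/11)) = 29584/1071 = 27.62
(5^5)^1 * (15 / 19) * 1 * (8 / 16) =46875 / 38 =1233.55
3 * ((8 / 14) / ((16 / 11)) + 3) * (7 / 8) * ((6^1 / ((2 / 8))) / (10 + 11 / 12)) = 2565 / 131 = 19.58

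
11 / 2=5.50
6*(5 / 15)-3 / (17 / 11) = 0.06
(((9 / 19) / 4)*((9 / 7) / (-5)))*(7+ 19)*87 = -91611 / 1330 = -68.88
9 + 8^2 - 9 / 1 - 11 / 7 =437 / 7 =62.43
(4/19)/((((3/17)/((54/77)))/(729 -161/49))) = 6217920/10241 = 607.16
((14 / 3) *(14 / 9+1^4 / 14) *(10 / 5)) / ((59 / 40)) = 16400 / 1593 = 10.30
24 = 24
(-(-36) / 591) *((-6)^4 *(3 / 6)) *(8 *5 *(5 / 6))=259200 / 197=1315.74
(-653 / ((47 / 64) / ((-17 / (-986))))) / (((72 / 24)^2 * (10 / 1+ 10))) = -0.09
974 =974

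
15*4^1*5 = 300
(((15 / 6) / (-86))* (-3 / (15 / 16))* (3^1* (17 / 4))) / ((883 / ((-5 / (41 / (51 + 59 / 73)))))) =-964410 / 113641217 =-0.01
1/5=0.20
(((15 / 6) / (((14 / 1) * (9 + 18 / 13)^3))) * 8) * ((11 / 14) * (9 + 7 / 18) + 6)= 7406087 / 434010150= 0.02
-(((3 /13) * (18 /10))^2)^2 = -531441 /17850625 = -0.03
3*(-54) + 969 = 807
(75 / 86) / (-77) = -75 / 6622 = -0.01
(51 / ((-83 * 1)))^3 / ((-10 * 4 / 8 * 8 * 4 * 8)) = 0.00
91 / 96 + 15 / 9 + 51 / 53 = 18199 / 5088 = 3.58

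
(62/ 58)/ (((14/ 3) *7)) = 93/ 2842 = 0.03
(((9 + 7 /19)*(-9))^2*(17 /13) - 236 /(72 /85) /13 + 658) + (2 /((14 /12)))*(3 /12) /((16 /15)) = 9933.55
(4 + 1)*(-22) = -110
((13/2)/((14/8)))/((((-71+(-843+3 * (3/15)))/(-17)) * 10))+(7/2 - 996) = -63458023/63938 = -992.49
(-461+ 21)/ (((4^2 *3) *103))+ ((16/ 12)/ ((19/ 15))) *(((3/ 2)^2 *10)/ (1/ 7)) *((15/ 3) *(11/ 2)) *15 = 803012705/ 11742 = 68388.07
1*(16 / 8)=2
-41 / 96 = -0.43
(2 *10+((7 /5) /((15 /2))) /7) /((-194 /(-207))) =51819 /2425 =21.37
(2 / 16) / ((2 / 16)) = 1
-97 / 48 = -2.02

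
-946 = -946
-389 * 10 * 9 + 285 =-34725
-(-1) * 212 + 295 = 507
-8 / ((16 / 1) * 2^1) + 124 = 495 / 4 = 123.75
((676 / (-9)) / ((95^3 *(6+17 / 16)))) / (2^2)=-2704 / 871950375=-0.00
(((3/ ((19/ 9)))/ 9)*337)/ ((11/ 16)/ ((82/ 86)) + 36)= 663216/ 457691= 1.45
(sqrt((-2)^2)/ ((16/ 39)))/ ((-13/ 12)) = -9/ 2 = -4.50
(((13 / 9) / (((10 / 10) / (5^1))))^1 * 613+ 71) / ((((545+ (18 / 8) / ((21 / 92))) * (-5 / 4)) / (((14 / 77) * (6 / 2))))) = -566776 / 160215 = -3.54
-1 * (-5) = 5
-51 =-51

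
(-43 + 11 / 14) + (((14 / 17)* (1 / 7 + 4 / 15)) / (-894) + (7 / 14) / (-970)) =-13069112557 / 309583260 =-42.22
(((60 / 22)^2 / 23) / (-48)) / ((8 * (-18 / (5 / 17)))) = 125 / 9083712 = 0.00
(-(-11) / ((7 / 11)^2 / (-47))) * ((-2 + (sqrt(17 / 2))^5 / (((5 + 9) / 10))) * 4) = 500456 / 49 -90394865 * sqrt(34) / 686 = -758136.63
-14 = -14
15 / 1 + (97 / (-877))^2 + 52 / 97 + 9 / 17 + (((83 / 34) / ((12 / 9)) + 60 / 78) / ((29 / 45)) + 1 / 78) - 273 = -2901870153340481 / 11475521587608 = -252.87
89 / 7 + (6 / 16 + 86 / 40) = 4267 / 280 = 15.24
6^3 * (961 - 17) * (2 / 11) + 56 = 37129.45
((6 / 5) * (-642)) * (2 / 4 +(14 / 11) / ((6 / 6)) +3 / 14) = -589356 / 385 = -1530.79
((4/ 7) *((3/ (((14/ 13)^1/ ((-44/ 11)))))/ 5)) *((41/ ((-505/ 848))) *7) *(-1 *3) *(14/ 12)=-5423808/ 2525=-2148.04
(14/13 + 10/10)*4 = 8.31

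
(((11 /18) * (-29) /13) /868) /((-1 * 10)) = 319 /2031120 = 0.00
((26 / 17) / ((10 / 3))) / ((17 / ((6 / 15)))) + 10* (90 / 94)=3254916 / 339575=9.59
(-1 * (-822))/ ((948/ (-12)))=-822/ 79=-10.41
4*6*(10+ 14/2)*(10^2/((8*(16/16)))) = 5100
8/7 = 1.14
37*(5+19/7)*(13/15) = 8658/35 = 247.37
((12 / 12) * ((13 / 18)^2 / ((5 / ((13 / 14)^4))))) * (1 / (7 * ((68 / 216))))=4826809 / 137145120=0.04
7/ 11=0.64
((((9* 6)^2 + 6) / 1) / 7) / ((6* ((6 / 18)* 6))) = 487 / 14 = 34.79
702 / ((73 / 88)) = 61776 / 73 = 846.25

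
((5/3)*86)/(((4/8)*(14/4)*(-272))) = -215/714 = -0.30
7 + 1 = 8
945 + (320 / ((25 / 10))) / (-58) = 27341 / 29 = 942.79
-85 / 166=-0.51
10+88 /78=11.13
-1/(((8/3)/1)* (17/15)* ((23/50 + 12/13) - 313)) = 4875/4591156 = 0.00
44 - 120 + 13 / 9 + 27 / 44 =-29281 / 396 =-73.94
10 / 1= 10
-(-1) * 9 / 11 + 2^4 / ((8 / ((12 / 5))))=309 / 55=5.62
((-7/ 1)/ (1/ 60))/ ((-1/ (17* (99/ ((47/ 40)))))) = 28274400/ 47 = 601582.98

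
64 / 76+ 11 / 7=321 / 133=2.41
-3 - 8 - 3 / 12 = -45 / 4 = -11.25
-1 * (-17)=17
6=6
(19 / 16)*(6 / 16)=57 / 128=0.45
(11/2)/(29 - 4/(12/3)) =11/56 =0.20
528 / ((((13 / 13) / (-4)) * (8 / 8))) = -2112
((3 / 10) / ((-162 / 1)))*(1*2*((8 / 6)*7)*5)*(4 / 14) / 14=-0.00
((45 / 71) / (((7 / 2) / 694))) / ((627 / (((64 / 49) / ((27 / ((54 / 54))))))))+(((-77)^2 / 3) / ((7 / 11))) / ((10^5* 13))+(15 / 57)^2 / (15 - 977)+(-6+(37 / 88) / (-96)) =-2006911885787064427 / 334911398421600000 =-5.99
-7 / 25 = -0.28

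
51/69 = 17/23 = 0.74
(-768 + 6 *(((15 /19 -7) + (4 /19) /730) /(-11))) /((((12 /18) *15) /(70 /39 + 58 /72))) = -2957739601 /14875575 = -198.83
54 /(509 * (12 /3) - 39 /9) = 162 /6095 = 0.03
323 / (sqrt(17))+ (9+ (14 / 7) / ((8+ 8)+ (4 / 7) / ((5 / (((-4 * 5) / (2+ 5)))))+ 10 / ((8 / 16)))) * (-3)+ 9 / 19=-23331 / 874+ 19 * sqrt(17)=51.64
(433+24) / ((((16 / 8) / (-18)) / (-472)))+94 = 1941430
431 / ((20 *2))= 431 / 40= 10.78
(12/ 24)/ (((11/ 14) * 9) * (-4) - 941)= -7/ 13570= -0.00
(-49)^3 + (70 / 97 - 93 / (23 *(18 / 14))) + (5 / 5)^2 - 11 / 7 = -5512113604 / 46851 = -117651.99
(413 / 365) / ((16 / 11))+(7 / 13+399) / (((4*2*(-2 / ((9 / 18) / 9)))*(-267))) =71433341 / 91217880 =0.78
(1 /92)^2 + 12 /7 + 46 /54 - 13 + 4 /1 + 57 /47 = -392542973 /75185712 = -5.22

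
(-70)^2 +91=4991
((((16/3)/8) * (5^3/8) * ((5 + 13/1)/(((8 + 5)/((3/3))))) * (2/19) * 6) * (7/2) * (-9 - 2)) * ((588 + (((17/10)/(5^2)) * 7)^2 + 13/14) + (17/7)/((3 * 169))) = -4312540275087/20871500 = -206623.40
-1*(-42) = 42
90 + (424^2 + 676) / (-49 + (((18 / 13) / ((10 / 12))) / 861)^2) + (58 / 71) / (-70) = -152242043686576591 / 42375315708565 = -3592.71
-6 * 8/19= -48/19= -2.53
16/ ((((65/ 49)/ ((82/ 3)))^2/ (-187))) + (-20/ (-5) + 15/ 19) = -917769070477/ 722475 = -1270312.57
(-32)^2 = 1024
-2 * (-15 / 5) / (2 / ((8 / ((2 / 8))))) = 96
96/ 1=96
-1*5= -5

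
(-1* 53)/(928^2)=-53/861184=-0.00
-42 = -42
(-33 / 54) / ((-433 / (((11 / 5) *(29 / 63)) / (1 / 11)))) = 38599 / 2455110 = 0.02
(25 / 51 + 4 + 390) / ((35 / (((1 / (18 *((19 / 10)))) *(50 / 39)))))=1005950 / 2380833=0.42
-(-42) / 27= 14 / 9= 1.56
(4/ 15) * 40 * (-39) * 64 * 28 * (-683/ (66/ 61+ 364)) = 15529299968/ 11135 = 1394638.52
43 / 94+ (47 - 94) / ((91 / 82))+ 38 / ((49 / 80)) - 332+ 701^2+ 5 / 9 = 264649222679 / 538902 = 491089.70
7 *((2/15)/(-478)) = -7/3585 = -0.00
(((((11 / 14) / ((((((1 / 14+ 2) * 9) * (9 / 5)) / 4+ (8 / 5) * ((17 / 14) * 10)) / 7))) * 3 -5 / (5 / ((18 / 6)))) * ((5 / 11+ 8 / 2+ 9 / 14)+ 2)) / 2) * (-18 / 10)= 184414239 / 11995060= 15.37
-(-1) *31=31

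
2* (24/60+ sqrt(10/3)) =4/5+ 2* sqrt(30)/3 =4.45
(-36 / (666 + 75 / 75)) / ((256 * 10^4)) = -9 / 426880000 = -0.00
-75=-75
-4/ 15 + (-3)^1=-49/ 15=-3.27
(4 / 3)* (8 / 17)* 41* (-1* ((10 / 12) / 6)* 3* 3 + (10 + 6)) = 19352 / 51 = 379.45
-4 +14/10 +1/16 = -2.54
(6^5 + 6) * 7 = 54474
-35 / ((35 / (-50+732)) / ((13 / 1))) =-8866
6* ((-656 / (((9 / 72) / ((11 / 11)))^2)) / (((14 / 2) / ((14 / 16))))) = -31488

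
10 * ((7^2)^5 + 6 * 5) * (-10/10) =-2824752790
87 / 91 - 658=-59791 / 91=-657.04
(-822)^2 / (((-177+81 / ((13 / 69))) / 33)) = 176319 / 2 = 88159.50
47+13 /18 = 859 /18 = 47.72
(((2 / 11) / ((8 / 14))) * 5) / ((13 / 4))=70 / 143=0.49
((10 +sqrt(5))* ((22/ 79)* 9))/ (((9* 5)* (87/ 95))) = 418* sqrt(5)/ 6873 +4180/ 6873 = 0.74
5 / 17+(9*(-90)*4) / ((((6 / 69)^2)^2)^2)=-539171133659525 / 544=-991123407462.36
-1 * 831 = -831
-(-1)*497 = 497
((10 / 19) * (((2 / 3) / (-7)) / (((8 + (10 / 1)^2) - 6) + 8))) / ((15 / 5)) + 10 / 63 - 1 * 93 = -135827 / 1463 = -92.84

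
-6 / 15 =-2 / 5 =-0.40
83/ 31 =2.68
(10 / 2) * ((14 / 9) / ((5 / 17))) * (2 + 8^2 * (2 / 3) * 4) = 123284 / 27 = 4566.07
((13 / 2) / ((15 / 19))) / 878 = 247 / 26340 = 0.01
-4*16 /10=-32 /5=-6.40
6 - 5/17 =5.71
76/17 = 4.47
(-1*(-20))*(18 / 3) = 120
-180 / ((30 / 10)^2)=-20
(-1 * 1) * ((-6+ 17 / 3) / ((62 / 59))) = 59 / 186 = 0.32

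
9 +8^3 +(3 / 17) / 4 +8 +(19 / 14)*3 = 253763 / 476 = 533.12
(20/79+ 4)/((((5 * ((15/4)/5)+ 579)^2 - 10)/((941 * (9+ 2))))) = 55646976/429238679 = 0.13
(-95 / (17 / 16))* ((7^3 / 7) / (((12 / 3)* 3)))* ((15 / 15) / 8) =-4655 / 102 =-45.64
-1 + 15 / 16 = -0.06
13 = 13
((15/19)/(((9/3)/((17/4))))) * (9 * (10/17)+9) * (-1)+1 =-1139/76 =-14.99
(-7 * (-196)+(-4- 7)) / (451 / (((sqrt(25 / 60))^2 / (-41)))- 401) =-0.03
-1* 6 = -6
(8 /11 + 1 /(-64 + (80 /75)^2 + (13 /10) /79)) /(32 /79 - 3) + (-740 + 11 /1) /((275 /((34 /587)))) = -6323948837132 /14786666726975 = -0.43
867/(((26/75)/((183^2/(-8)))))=-2177622225/208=-10469337.62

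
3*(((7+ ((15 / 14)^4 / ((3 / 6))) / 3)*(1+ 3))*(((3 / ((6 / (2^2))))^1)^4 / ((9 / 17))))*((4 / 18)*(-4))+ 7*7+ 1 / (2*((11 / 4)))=-1776058001 / 713097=-2490.63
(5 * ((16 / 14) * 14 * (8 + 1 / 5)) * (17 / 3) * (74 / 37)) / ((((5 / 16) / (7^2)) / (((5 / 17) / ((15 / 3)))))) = 1028608 / 15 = 68573.87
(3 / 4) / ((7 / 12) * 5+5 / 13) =117 / 515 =0.23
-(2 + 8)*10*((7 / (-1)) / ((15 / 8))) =1120 / 3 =373.33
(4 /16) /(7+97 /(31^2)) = 961 /27296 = 0.04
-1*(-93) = 93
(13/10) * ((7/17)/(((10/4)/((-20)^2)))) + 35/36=53011/612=86.62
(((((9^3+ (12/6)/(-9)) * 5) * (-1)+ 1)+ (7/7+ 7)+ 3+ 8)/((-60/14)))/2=422.79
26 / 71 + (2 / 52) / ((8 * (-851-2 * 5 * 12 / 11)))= 51272467 / 140015408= 0.37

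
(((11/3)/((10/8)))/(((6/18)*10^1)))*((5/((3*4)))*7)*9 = 23.10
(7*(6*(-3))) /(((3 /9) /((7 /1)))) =-2646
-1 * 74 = -74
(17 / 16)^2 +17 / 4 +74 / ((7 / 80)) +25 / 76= 28989221 / 34048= 851.42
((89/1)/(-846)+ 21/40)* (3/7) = 7103/39480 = 0.18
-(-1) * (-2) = -2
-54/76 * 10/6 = -45/38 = -1.18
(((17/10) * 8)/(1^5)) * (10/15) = 9.07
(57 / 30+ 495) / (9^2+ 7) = 4969 / 880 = 5.65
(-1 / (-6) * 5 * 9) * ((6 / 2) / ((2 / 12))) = 135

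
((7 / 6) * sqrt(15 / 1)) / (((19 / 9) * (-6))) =-7 * sqrt(15) / 76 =-0.36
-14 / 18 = -7 / 9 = -0.78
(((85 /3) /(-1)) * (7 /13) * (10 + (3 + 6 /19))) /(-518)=21505 /54834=0.39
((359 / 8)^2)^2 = 16610312161 / 4096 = 4055251.99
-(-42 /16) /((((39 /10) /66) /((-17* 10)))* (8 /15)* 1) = -1472625 /104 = -14159.86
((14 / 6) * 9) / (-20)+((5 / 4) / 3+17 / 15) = 1 / 2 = 0.50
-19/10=-1.90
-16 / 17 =-0.94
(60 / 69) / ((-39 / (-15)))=100 / 299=0.33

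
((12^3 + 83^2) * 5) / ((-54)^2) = 43085 / 2916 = 14.78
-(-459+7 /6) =2747 /6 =457.83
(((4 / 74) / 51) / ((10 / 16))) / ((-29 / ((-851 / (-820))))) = -92 / 1515975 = -0.00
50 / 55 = 10 / 11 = 0.91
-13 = -13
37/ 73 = 0.51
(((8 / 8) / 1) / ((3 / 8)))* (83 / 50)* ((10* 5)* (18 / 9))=1328 / 3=442.67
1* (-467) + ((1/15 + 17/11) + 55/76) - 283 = -9375709/12540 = -747.66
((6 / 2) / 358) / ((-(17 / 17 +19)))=-3 / 7160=-0.00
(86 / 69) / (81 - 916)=-86 / 57615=-0.00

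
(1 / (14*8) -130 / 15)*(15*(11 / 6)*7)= -1666.61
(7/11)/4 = 7/44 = 0.16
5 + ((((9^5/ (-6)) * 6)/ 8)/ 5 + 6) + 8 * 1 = -58289/ 40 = -1457.22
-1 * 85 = -85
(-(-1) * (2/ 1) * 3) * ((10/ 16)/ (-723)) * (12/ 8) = -15/ 1928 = -0.01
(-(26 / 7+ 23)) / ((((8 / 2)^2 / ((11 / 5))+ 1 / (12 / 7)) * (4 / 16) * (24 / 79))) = -19118 / 427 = -44.77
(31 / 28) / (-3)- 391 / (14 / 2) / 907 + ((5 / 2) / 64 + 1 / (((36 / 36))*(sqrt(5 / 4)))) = -136379 / 348288 + 2*sqrt(5) / 5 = 0.50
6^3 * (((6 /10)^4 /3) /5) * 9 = 52488 /3125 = 16.80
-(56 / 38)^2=-784 / 361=-2.17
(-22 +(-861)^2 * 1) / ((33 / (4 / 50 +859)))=5306959541 / 275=19298034.69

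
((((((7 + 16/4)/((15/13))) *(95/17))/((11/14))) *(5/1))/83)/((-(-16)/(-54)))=-77805/5644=-13.79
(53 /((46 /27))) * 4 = 2862 /23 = 124.43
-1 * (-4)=4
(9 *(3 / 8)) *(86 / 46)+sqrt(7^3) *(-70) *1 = 1161 / 184 -490 *sqrt(7) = -1290.11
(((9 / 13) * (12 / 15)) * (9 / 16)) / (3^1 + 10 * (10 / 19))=1539 / 40820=0.04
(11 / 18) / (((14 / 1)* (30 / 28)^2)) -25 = -50548 / 2025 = -24.96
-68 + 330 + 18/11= 2900/11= 263.64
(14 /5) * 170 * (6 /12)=238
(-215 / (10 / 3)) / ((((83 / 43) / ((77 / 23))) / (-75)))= 32033925 / 3818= 8390.24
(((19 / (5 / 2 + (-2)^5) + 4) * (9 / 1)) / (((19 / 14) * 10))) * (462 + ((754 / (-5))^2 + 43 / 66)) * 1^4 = 7235946459 / 140125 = 51639.23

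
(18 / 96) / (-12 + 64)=3 / 832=0.00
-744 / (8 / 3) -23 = -302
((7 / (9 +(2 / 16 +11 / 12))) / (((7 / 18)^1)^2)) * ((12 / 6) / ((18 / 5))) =4320 / 1687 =2.56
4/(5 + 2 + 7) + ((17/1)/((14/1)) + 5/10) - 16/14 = 6/7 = 0.86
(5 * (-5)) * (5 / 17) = -125 / 17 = -7.35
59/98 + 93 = 9173/98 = 93.60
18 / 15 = 6 / 5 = 1.20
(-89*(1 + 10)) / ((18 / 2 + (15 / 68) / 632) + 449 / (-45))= 1893307680 / 1890269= 1001.61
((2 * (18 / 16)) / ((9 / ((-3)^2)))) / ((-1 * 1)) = -9 / 4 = -2.25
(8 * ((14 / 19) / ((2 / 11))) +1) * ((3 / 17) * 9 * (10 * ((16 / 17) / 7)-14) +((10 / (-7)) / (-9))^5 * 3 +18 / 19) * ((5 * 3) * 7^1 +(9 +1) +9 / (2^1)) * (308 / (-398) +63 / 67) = -836858567073489569030 / 65737983236091831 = -12730.21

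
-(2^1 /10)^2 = -1 /25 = -0.04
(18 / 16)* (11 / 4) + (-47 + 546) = 16067 / 32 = 502.09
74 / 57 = 1.30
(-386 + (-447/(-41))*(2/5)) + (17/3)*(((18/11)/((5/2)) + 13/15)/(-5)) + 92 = -29566067/101475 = -291.36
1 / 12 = 0.08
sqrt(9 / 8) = 3 * sqrt(2) / 4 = 1.06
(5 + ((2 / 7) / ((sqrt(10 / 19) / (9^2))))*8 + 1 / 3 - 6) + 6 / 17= -16 / 51 + 648*sqrt(190) / 35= 254.89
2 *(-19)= -38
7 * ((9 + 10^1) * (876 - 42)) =110922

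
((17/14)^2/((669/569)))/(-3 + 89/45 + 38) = 2466615/72730112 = 0.03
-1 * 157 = -157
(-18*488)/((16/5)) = -2745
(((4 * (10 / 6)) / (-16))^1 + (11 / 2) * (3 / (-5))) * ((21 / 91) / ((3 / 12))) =-223 / 65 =-3.43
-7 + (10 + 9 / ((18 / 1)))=7 / 2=3.50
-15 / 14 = -1.07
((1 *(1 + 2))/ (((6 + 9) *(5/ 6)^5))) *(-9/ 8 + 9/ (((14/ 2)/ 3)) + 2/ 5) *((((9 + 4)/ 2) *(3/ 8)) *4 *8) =66490632/ 546875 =121.58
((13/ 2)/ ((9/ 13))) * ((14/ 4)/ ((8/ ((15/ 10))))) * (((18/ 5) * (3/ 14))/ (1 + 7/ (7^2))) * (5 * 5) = 53235/ 512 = 103.97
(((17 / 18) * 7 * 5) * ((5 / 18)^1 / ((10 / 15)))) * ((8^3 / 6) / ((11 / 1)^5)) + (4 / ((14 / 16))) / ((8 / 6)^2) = 235478758 / 91315917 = 2.58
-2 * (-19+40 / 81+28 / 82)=120650 / 3321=36.33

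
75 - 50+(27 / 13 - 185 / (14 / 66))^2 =757039.73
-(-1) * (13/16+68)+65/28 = 7967/112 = 71.13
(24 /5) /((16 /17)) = 51 /10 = 5.10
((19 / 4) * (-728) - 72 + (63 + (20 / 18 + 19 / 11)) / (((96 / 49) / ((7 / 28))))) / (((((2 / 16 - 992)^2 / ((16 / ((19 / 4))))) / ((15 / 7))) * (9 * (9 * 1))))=-4284067136 / 13430609199315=-0.00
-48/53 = -0.91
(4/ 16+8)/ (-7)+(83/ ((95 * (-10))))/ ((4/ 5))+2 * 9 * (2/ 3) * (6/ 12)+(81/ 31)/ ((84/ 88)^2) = 8750533/ 1154440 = 7.58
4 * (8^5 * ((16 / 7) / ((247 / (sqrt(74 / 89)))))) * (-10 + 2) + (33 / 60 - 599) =-9446.46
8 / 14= 0.57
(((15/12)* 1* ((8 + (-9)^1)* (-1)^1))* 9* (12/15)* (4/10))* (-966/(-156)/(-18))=-161/130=-1.24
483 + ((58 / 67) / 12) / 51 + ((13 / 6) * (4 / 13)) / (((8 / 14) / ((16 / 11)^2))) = 1204325159 / 2480742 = 485.47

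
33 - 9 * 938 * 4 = -33735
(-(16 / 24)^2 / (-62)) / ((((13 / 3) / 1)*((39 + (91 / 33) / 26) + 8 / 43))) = 1892 / 44938933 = 0.00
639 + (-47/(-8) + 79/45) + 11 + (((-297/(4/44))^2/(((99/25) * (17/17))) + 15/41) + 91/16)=2695938.68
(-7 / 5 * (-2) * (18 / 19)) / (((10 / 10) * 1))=252 / 95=2.65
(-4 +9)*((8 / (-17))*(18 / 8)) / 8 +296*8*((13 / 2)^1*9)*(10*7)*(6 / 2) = 1978179795 / 68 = 29090879.34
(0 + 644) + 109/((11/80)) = 15804/11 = 1436.73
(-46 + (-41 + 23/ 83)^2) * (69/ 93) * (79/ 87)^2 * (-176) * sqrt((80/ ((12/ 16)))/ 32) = -316952.54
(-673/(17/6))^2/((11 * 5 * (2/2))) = 16305444/15895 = 1025.82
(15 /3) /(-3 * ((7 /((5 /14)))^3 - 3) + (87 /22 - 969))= -13750 /64747797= -0.00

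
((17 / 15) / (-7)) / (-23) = 17 / 2415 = 0.01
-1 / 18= -0.06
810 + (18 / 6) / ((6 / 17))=1637 / 2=818.50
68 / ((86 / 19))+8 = 990 / 43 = 23.02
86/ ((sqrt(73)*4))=2.52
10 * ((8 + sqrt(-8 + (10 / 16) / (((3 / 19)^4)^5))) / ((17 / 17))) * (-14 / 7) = -5 * sqrt(375899734575459135625152682) / 59049-160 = -1641698906.81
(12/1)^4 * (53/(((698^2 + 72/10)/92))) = 63192960/304507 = 207.53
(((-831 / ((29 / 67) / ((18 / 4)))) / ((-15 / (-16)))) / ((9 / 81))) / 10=-6013116 / 725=-8293.95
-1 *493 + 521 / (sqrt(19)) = -493 + 521 *sqrt(19) / 19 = -373.47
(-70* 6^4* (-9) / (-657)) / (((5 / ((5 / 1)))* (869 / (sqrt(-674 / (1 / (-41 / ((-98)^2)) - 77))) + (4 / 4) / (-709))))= -39629198458080* sqrt(352637474) / 353622257273666191 - 1777432144320 / 353622257273666191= -2.10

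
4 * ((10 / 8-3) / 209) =-7 / 209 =-0.03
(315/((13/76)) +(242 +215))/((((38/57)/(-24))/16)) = -17211456/13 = -1323958.15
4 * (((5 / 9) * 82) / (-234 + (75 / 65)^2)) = -277160 / 353889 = -0.78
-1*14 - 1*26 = -40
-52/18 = -26/9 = -2.89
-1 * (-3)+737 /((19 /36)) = 26589 /19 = 1399.42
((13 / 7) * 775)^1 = 10075 / 7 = 1439.29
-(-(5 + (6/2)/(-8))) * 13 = 481/8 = 60.12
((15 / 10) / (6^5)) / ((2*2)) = 1 / 20736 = 0.00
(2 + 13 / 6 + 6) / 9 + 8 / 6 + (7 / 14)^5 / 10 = 2.47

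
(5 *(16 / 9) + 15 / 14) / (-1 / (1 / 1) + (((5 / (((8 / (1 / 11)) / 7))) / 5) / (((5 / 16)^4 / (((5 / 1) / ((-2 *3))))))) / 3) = -1725625 / 574658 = -3.00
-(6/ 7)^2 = -36/ 49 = -0.73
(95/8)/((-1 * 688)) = -95/5504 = -0.02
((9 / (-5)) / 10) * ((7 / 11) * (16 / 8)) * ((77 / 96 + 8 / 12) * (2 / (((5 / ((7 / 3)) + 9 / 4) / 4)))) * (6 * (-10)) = 36.77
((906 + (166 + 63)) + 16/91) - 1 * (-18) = 104939/91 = 1153.18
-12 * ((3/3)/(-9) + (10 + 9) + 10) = -1040/3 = -346.67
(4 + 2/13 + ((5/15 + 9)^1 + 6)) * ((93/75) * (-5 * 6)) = -9424/13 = -724.92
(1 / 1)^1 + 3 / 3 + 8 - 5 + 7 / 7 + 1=7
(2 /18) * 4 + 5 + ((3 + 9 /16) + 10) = 2737 /144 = 19.01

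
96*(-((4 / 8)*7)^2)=-1176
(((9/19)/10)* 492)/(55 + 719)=123/4085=0.03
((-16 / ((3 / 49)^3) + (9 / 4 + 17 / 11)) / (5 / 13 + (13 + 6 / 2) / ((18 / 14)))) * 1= -1076665031 / 198132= -5434.08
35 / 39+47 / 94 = 109 / 78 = 1.40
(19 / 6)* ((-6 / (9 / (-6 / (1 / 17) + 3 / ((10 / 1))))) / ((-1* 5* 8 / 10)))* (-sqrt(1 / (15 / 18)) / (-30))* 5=-9.80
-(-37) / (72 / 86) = 44.19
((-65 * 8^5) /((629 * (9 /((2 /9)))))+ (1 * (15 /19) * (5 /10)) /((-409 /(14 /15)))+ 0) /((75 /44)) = -1456557224452 /29694350925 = -49.05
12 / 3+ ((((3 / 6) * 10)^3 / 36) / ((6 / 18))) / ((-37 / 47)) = -4099 / 444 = -9.23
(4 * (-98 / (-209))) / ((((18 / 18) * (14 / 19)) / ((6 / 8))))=21 / 11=1.91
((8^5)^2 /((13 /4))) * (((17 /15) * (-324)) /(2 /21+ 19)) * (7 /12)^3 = -32870190022656 /26065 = -1261085364.38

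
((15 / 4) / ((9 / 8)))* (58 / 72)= 145 / 54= 2.69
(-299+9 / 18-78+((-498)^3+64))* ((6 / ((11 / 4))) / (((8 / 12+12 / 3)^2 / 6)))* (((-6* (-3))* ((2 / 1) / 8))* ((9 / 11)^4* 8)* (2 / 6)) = -3150543070549656 / 7891499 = -399232524.84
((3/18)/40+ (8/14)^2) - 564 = -563.67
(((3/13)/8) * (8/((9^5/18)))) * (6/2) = 2/9477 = 0.00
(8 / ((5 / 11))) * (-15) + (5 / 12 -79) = -4111 / 12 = -342.58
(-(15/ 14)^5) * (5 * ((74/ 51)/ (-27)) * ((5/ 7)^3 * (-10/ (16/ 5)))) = -5419921875/ 12544206976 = -0.43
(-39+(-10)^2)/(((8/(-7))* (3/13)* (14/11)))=-8723/48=-181.73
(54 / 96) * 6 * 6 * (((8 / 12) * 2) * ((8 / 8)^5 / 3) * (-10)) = -90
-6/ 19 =-0.32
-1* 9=-9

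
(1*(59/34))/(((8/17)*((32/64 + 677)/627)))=36993/10840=3.41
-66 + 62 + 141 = 137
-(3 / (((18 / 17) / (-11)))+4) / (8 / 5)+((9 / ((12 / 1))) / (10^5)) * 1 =20375009 / 1200000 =16.98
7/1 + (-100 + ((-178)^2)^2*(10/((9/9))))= 10038758467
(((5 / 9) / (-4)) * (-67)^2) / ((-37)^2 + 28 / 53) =-237917 / 522612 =-0.46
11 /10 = 1.10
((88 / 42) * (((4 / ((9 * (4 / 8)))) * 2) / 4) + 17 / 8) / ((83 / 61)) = 281881 / 125496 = 2.25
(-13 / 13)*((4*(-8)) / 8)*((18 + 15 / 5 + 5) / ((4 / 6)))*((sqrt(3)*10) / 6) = 260*sqrt(3) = 450.33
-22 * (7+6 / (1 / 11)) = -1606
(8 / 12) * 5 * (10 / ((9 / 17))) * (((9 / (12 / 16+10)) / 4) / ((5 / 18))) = 2040 / 43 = 47.44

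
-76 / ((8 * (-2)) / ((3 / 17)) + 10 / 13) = 0.85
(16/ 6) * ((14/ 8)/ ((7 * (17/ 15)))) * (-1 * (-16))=160/ 17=9.41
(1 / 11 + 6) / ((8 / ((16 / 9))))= 134 / 99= 1.35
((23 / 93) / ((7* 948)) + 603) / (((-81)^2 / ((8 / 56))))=372140267 / 28343756196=0.01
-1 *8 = -8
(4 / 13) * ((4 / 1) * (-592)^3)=-3319595008 / 13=-255353462.15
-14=-14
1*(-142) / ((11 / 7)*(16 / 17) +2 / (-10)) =-84490 / 761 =-111.02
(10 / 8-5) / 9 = -0.42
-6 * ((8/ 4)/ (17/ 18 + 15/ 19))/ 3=-1368/ 593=-2.31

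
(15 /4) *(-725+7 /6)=-2714.38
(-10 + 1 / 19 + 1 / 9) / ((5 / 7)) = -11774 / 855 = -13.77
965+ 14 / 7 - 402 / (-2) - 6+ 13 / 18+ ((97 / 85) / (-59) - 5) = 104505839 / 90270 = 1157.70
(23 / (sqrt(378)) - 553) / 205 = -553 / 205 + 23 *sqrt(42) / 25830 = -2.69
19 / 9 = 2.11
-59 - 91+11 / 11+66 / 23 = -3361 / 23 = -146.13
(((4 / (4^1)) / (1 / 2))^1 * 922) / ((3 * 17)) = 1844 / 51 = 36.16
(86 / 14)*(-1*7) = -43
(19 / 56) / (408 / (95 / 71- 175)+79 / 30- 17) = -0.02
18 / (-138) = -3 / 23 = -0.13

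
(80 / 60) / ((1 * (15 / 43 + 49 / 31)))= 1333 / 1929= 0.69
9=9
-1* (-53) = 53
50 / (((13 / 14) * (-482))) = -350 / 3133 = -0.11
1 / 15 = 0.07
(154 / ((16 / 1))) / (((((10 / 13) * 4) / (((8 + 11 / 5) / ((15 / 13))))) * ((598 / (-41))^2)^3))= 6217886451469 / 2164763149173248000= 0.00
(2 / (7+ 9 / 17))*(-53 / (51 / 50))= -1325 / 96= -13.80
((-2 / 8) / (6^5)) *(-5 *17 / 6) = 85 / 186624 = 0.00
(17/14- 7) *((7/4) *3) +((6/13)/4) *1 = -3147/104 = -30.26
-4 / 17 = -0.24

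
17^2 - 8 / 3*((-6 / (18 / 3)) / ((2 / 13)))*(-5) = 607 / 3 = 202.33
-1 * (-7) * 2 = 14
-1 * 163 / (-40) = 163 / 40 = 4.08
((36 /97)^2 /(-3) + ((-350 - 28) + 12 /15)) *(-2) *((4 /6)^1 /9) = 70990136 /1270215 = 55.89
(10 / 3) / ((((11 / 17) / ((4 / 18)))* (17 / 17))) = 340 / 297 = 1.14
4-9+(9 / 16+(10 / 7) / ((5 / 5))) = -337 / 112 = -3.01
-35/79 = -0.44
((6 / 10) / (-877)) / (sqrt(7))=-3* sqrt(7) / 30695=-0.00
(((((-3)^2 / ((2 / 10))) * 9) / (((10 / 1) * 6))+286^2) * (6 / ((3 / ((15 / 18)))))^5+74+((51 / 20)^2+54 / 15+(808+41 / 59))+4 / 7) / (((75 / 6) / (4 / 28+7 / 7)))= 42266532729019 / 439070625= 96263.63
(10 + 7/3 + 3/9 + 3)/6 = 47/18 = 2.61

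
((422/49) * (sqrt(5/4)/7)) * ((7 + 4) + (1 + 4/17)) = 43888 * sqrt(5)/5831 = 16.83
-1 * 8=-8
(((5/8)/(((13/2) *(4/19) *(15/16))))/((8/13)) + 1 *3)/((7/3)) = 13/8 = 1.62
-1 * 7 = -7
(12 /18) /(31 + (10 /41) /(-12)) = 0.02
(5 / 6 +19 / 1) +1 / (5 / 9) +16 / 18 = 2027 / 90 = 22.52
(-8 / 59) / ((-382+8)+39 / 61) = 488 / 1343725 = 0.00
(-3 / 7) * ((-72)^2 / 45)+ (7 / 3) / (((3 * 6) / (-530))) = -111581 / 945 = -118.08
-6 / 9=-2 / 3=-0.67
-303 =-303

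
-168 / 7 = -24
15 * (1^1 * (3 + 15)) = 270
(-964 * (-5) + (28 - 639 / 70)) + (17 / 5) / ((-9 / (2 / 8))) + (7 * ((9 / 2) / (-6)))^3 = 94632529 / 20160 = 4694.07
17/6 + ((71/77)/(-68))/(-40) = 1780453/628320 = 2.83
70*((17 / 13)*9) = 10710 / 13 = 823.85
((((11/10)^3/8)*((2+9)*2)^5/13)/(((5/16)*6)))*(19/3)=16291274956/73125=222786.67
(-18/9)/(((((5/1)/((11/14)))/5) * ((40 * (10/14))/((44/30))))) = -121/1500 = -0.08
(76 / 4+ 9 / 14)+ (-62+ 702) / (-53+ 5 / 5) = 1335 / 182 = 7.34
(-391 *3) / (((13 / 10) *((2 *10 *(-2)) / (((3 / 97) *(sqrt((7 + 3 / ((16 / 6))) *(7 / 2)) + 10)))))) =3519 *sqrt(455) / 20176 + 17595 / 2522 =10.70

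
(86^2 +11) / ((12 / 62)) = 76539 / 2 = 38269.50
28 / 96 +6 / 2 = 79 / 24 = 3.29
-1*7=-7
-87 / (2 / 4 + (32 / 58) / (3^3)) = -136242 / 815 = -167.17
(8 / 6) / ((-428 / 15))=-5 / 107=-0.05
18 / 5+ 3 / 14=267 / 70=3.81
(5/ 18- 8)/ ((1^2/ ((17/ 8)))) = -2363/ 144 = -16.41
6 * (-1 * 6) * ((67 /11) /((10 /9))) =-10854 /55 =-197.35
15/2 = 7.50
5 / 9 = 0.56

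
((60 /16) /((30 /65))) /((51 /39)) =845 /136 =6.21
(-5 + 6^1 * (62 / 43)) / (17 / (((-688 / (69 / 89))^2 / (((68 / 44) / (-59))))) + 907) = 8884495738624 / 2207033236216903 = 0.00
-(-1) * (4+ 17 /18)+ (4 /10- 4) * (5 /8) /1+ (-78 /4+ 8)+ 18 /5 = -937 /180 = -5.21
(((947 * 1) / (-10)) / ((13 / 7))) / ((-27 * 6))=6629 / 21060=0.31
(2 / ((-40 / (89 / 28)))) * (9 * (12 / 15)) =-801 / 700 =-1.14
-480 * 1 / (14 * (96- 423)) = 80 / 763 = 0.10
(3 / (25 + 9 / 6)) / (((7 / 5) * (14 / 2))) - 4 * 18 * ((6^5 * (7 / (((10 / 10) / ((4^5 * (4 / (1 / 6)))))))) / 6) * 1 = -41688732008418 / 2597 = -16052649983.99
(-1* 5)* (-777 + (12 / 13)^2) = 655845 / 169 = 3880.74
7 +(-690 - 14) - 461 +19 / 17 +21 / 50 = -982993 / 850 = -1156.46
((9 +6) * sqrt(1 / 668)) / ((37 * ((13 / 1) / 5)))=75 * sqrt(167) / 160654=0.01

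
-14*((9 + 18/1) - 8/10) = -1834/5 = -366.80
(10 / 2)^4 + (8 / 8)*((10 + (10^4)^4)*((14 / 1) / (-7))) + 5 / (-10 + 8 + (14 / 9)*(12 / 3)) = -759999999999976965 / 38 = -19999999999999393.82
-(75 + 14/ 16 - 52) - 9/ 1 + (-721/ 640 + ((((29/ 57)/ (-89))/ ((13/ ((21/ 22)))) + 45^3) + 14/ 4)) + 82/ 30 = 8458942005005/ 92856192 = 91097.23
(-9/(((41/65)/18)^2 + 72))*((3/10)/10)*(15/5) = -1108809/98562481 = -0.01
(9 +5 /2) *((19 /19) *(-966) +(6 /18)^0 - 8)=-22379 /2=-11189.50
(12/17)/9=4/51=0.08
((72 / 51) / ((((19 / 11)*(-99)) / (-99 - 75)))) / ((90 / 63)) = 1624 / 1615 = 1.01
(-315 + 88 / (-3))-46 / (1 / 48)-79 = -7894 / 3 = -2631.33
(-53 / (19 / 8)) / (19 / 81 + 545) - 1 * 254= -53292452 / 209779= -254.04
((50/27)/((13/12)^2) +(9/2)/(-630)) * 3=111493/23660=4.71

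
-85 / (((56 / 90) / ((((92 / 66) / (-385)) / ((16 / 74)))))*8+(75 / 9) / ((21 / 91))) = 651015 / 2000161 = 0.33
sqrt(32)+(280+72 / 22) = 4 * sqrt(2)+3116 / 11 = 288.93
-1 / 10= -0.10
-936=-936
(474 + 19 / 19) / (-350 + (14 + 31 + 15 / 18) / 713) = -1.36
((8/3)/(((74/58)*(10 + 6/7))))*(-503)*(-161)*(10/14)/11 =1012.33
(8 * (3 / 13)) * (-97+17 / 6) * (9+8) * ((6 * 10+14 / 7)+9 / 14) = -16847170 / 91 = -185133.74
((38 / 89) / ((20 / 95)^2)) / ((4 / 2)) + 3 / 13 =5.05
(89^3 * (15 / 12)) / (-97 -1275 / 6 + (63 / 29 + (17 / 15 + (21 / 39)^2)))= -259128980175 / 89954222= -2880.68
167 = 167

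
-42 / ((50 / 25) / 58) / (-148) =609 / 74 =8.23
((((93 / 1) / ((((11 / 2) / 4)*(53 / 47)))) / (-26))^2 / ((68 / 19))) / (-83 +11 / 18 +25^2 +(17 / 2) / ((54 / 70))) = 9801193833 / 3649184599489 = 0.00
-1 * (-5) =5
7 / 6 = 1.17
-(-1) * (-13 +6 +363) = 356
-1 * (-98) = 98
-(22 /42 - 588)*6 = 24674 /7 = 3524.86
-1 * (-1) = 1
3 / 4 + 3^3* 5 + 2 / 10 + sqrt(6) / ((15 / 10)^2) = 137.04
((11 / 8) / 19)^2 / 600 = 121 / 13862400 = 0.00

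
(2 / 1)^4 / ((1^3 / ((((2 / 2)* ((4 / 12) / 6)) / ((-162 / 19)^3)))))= -6859 / 4782969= -0.00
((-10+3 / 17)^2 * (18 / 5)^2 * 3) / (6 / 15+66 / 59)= 399844593 / 161840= 2470.62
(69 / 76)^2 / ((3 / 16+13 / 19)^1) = 4761 / 5035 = 0.95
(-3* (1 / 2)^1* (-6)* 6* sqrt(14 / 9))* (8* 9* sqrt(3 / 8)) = 648* sqrt(21) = 2969.51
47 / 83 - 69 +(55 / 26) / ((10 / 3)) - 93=-694009 / 4316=-160.80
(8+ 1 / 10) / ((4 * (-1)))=-81 / 40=-2.02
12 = 12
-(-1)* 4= 4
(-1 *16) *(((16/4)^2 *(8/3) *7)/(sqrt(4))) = -2389.33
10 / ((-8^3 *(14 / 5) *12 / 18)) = -75 / 7168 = -0.01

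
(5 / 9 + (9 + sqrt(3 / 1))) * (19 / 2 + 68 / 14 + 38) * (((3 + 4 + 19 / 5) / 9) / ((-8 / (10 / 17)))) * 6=-31519 / 119-6597 * sqrt(3) / 238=-312.88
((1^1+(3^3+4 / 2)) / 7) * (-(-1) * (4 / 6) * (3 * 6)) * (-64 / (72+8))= -288 / 7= -41.14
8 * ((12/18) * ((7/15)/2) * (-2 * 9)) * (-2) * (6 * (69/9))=10304/5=2060.80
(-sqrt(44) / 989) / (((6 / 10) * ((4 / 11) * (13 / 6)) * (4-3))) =-55 * sqrt(11) / 12857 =-0.01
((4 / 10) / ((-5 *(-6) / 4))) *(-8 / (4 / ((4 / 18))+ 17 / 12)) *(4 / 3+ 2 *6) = -1024 / 3495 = -0.29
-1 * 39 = -39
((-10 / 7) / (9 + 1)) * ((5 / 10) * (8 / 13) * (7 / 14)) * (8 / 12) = -4 / 273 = -0.01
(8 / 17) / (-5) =-0.09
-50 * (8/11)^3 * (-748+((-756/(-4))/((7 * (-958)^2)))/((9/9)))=4393519648000/305385971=14386.78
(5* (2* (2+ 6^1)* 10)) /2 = 400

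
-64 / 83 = -0.77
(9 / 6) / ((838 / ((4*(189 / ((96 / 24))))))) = 567 / 1676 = 0.34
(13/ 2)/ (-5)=-1.30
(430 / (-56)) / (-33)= 215 / 924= 0.23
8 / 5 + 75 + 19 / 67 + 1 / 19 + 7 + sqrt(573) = sqrt(573) + 534254 / 6365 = 107.87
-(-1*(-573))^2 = -328329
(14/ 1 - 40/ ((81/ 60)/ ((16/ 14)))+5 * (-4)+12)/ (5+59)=-2633/ 6048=-0.44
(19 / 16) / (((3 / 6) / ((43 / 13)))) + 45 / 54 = 2711 / 312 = 8.69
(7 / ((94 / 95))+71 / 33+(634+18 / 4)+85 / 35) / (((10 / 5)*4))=882341 / 10857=81.27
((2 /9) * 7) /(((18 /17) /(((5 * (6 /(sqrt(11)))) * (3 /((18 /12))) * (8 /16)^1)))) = 1190 * sqrt(11) /297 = 13.29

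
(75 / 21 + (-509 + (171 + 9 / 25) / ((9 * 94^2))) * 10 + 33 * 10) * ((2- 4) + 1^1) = 367741609 / 77315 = 4756.41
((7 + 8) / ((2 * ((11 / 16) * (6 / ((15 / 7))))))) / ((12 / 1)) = 25 / 77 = 0.32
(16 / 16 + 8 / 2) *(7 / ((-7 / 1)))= -5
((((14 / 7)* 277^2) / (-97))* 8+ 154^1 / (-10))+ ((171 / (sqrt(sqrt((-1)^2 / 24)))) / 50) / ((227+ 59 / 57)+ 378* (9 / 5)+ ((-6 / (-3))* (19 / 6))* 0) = -6145789 / 485+ 9747* 2^(3 / 4)* 3^(1 / 4) / 2589040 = -12671.72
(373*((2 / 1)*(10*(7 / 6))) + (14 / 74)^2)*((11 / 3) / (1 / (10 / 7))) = 561703010 / 12321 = 45589.08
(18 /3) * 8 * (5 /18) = 40 /3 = 13.33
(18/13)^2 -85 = -14041/169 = -83.08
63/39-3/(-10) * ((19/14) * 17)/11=44937/20020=2.24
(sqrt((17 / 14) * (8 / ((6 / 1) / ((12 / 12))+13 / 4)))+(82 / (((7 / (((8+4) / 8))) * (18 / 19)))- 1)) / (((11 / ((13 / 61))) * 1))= 52 * sqrt(4403) / 173789+871 / 2562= 0.36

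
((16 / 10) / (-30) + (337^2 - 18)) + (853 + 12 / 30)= 8580326 / 75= 114404.35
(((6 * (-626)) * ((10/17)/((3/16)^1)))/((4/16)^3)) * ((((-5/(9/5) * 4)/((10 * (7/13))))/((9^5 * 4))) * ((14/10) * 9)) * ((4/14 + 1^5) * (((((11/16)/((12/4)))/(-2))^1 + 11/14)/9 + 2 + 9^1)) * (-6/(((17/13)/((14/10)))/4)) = -3628019878912/119456127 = -30371.15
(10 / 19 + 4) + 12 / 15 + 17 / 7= 5157 / 665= 7.75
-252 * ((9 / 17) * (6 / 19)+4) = -339192 / 323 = -1050.13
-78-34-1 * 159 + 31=-240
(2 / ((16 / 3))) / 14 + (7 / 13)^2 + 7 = 138491 / 18928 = 7.32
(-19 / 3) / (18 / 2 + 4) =-19 / 39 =-0.49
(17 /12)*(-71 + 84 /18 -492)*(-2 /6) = 28475 /108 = 263.66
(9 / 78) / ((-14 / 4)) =-3 / 91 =-0.03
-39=-39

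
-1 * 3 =-3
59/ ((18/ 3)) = 59/ 6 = 9.83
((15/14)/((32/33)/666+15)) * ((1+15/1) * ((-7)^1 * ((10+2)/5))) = -3164832/164851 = -19.20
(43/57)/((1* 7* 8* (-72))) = -43/229824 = -0.00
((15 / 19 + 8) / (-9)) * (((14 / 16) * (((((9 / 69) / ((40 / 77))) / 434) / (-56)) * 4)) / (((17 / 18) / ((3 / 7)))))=16533 / 1031739520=0.00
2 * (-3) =-6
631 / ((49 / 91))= 8203 / 7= 1171.86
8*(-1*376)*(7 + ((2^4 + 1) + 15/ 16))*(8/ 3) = -200032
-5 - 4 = -9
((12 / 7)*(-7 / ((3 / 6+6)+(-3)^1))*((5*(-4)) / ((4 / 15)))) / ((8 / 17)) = 3825 / 7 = 546.43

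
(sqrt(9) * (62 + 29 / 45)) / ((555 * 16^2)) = 2819 / 2131200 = 0.00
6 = 6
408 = 408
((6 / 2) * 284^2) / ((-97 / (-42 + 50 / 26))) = 126065328 / 1261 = 99972.50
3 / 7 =0.43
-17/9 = -1.89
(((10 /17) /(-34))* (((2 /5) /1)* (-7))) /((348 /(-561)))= -77 /986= -0.08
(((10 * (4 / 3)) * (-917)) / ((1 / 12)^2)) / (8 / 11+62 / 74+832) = -2112.18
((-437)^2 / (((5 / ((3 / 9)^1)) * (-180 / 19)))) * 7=-25398877 / 2700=-9406.99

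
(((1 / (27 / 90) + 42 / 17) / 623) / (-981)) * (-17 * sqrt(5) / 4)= 74 * sqrt(5) / 1833489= 0.00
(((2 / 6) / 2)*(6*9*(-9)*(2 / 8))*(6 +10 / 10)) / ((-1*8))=567 / 32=17.72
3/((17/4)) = 12/17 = 0.71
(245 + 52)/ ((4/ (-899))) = -267003/ 4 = -66750.75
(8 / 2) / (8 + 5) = 4 / 13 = 0.31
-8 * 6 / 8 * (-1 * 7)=42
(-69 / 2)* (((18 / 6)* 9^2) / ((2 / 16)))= -67068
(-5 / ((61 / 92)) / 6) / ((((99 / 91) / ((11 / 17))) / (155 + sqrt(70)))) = -3244150 / 27999- 20930 * sqrt(70) / 27999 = -122.12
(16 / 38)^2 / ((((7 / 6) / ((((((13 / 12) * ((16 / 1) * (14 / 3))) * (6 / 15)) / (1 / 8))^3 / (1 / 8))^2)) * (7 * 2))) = 208771898113225295927443456 / 999219796875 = 208934909782759.40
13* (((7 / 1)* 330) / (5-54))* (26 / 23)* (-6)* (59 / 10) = 3948516 / 161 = 24524.94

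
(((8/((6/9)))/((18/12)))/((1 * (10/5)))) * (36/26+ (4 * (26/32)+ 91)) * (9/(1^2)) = 44757/13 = 3442.85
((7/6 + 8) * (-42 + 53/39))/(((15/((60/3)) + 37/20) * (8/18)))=-435875/1352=-322.39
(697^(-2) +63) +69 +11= 69470688 / 485809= 143.00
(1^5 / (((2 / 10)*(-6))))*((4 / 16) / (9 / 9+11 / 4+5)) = -1 / 42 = -0.02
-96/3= -32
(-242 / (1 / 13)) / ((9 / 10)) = -31460 / 9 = -3495.56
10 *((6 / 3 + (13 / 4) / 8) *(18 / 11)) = 315 / 8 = 39.38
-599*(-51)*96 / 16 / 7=183294 / 7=26184.86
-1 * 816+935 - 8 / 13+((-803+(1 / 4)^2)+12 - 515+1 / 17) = -4198979 / 3536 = -1187.49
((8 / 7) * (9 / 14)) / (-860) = -9 / 10535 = -0.00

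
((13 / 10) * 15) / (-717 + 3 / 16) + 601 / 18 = 2295751 / 68814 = 33.36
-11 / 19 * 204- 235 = -6709 / 19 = -353.11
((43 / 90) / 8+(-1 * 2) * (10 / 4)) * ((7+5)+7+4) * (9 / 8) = -81811 / 640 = -127.83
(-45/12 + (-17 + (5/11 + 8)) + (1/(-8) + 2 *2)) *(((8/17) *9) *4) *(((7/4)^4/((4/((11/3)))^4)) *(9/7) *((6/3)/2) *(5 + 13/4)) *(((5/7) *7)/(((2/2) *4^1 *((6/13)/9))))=-2176902282555/8912896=-244241.86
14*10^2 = 1400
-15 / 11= -1.36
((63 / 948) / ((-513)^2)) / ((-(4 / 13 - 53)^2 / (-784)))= 231868 / 3251784149325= 0.00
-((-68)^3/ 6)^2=-24716870656/ 9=-2746318961.78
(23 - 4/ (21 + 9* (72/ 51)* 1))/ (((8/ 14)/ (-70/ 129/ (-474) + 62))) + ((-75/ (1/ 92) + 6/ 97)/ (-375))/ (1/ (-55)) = 249909203917577/ 169927791300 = 1470.68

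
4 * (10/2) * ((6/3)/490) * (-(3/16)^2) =-9/3136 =-0.00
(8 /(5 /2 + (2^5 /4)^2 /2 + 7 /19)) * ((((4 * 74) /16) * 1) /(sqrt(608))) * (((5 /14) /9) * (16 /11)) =296 * sqrt(38) /183645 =0.01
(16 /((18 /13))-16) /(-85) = 8 /153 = 0.05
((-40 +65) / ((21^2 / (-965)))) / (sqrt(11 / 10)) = -52.16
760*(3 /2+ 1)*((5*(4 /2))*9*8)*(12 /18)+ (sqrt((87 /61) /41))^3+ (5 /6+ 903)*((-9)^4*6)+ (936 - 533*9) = 87*sqrt(217587) /6255001+ 36488442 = 36488442.01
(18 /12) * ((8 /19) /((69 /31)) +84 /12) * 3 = 28275 /874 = 32.35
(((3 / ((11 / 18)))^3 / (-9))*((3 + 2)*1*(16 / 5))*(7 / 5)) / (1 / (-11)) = 1959552 / 605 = 3238.93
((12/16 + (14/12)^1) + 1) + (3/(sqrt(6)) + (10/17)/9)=sqrt(6)/2 + 1825/612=4.21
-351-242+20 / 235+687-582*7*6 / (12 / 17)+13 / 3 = -4868812 / 141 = -34530.58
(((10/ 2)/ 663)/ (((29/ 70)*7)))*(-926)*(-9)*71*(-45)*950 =-421596225000/ 6409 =-65781904.35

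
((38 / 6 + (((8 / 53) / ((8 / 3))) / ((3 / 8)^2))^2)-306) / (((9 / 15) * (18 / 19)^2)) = -13667057485 / 24573132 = -556.18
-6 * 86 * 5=-2580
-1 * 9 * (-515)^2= -2387025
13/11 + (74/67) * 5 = 4941/737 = 6.70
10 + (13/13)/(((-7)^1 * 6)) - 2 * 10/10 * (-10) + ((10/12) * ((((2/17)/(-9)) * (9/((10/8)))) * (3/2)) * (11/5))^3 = 772736159/25793250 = 29.96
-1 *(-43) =43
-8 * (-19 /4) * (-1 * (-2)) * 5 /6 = 190 /3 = 63.33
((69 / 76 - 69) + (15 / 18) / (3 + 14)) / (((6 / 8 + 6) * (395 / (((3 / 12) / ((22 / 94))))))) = -2479109 / 90942588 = -0.03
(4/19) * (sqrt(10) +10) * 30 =120 * sqrt(10)/19 +1200/19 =83.13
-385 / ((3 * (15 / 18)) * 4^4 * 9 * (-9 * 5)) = 77 / 51840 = 0.00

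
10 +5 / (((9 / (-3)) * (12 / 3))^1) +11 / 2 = 181 / 12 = 15.08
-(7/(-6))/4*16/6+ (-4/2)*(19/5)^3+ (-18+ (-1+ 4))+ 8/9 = -46154/375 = -123.08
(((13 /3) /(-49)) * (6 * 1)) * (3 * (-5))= 7.96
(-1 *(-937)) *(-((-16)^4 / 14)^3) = -32967756647235584 / 343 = -96115908592523.57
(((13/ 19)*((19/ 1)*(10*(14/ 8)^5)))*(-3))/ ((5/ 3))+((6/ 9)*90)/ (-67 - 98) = -21632657/ 5632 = -3841.03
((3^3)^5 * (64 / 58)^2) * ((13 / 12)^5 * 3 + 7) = 168626406447 / 841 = 200507023.12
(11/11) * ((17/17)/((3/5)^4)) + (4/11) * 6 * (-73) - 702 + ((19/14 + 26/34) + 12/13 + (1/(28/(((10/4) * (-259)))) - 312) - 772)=-21586891789/11027016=-1957.64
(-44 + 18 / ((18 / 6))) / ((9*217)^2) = -38 / 3814209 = -0.00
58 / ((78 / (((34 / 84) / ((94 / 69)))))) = 11339 / 51324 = 0.22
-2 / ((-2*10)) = 1 / 10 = 0.10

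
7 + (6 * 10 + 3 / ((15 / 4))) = 339 / 5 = 67.80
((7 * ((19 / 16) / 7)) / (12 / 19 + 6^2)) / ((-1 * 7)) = -361 / 77952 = -0.00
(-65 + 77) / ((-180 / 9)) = -3 / 5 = -0.60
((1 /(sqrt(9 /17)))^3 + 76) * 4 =68 * sqrt(17) /27 + 304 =314.38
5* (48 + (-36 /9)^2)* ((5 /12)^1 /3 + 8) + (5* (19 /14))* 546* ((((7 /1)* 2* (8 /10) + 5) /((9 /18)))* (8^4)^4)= 304099372388705131408 /9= 33788819154300570156.44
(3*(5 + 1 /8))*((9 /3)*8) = 369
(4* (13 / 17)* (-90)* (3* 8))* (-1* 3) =19821.18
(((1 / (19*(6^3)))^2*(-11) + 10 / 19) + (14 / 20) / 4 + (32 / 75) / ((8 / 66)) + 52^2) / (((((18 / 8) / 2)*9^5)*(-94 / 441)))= -55877239790197 / 292149486082800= -0.19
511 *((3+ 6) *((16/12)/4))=1533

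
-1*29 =-29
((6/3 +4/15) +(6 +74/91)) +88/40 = 15397/1365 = 11.28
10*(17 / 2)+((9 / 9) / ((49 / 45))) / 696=966295 / 11368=85.00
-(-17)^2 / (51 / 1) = -17 / 3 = -5.67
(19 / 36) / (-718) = -0.00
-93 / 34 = -2.74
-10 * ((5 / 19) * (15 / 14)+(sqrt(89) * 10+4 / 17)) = -100 * sqrt(89) - 11695 / 2261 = -948.57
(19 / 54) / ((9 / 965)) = 18335 / 486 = 37.73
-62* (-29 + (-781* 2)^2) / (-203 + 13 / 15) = 748360.14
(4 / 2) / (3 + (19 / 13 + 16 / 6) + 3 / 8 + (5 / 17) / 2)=0.26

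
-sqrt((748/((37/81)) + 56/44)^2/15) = -666986*sqrt(15)/6105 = -423.13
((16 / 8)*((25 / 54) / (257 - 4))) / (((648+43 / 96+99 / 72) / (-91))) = -72800 / 142046091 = -0.00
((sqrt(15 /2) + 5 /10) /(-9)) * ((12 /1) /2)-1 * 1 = -sqrt(30) /3-4 /3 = -3.16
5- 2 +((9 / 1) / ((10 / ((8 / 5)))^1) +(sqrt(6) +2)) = sqrt(6) +161 / 25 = 8.89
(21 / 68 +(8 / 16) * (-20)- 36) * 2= -3107 / 34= -91.38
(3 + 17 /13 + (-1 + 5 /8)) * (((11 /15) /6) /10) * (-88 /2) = -2.11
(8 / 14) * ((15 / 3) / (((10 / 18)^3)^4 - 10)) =-1129718145924 / 3953671713859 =-0.29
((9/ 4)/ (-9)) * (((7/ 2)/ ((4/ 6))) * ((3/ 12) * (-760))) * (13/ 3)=8645/ 8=1080.62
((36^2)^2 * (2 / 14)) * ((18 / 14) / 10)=7558272 / 245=30850.09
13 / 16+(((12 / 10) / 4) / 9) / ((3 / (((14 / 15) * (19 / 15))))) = 133753 / 162000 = 0.83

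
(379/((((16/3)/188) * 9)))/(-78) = -17813/936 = -19.03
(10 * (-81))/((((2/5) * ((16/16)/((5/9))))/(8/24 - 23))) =25500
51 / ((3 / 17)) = 289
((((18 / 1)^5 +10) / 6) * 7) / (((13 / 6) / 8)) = 105816368 / 13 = 8139720.62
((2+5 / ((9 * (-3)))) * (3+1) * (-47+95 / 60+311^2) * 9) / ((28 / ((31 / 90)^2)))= 7804039789 / 291600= 26762.83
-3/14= -0.21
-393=-393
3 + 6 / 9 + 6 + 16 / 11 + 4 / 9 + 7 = 1838 / 99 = 18.57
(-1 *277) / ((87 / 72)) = -6648 / 29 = -229.24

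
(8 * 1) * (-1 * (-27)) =216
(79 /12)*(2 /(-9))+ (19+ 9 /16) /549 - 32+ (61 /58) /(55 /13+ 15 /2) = -127384589 /3821040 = -33.34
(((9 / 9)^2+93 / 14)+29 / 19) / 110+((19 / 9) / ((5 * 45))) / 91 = 12857219 / 154053900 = 0.08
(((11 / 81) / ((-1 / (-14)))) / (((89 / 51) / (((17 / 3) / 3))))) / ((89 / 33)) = 489566 / 641601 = 0.76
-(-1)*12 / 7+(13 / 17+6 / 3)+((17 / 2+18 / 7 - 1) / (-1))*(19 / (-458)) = 76253 / 15572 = 4.90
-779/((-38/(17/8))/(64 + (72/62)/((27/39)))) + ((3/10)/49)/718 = 7801014827/2726605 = 2861.07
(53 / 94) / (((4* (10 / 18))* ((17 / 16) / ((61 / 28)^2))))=1774917 / 1566040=1.13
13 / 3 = 4.33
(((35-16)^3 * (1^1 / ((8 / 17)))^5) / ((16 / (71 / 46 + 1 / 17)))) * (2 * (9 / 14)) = 922894438329 / 24117248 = 38266.99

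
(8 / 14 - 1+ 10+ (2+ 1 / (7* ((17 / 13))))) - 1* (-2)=1628 / 119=13.68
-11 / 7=-1.57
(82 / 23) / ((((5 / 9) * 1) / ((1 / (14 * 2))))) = 369 / 1610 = 0.23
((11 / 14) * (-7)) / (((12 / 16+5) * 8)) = -11 / 92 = -0.12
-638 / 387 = -1.65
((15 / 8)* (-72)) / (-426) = 45 / 142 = 0.32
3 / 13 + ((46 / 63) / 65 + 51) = 209836 / 4095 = 51.24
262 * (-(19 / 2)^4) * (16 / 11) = -34144102 / 11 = -3104009.27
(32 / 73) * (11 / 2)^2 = 13.26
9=9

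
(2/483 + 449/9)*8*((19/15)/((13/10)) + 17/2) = 213704020/56511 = 3781.64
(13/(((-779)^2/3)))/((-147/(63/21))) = -39/29735209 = -0.00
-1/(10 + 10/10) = -1/11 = -0.09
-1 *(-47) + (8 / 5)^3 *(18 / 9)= 6899 / 125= 55.19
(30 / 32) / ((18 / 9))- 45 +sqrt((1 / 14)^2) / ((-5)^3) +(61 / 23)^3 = -8815454797 / 340676000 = -25.88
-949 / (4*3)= -949 / 12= -79.08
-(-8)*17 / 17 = 8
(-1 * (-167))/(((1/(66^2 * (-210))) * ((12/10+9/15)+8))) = -109117800/7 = -15588257.14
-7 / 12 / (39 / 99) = -77 / 52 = -1.48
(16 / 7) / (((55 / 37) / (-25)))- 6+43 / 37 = -123303 / 2849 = -43.28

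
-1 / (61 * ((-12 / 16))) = 4 / 183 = 0.02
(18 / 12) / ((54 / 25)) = 25 / 36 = 0.69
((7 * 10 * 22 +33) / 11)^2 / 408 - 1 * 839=-321863 / 408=-788.88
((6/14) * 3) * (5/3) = 15/7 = 2.14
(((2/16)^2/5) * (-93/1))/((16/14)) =-0.25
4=4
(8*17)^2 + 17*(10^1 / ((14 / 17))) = 130917 / 7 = 18702.43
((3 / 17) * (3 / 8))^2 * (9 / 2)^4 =531441 / 295936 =1.80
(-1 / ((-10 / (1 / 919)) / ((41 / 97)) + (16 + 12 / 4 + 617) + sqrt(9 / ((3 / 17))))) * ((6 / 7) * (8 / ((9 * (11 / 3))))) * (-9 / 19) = -729864288 / 156507029053265-242064 * sqrt(51) / 1095549203372855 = -0.00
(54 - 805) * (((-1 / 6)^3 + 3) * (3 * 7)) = -3401279 / 72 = -47239.99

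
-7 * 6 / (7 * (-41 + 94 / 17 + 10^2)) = -102 / 1097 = -0.09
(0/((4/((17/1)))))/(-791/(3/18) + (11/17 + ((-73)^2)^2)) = 0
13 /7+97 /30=1069 /210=5.09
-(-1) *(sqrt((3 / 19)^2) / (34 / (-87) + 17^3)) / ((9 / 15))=435 / 8120543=0.00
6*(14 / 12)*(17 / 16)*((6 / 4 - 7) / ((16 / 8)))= -1309 / 64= -20.45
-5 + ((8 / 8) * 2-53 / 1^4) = -56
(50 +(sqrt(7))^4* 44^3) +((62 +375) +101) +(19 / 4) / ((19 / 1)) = 16698417 / 4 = 4174604.25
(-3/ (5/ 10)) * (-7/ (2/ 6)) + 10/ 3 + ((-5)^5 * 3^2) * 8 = -674612/ 3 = -224870.67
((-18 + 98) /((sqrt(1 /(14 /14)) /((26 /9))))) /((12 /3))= 520 /9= 57.78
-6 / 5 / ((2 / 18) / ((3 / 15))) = -54 / 25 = -2.16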